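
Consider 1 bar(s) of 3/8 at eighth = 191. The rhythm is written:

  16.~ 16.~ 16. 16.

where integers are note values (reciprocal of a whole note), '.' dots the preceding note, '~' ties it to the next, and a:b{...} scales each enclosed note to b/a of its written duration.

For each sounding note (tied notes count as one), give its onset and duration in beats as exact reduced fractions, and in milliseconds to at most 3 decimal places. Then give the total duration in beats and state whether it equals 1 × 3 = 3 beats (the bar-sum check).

1) 0.0ms=0b +706.806ms=9/4b
2) 706.806ms=9/4b +235.602ms=3/4b
Σ=3b of 3 (191bpm 3/8) — PASS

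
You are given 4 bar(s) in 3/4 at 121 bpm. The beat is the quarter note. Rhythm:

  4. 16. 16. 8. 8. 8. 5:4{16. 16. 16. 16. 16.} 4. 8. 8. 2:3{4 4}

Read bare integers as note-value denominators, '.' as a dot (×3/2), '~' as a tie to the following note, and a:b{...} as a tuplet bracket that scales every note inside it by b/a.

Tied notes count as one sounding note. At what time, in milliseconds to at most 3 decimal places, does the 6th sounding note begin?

note 6 onset = 15/4b = 1859.504ms

1. 0.0ms @ 0 + 743.802ms (3/2)
2. 743.802ms @ 3/2 + 185.95ms (3/8)
3. 929.752ms @ 15/8 + 185.95ms (3/8)
4. 1115.702ms @ 9/4 + 371.901ms (3/4)
5. 1487.603ms @ 3 + 371.901ms (3/4)
6. 1859.504ms @ 15/4 + 371.901ms (3/4)
7. 2231.405ms @ 9/2 + 148.76ms (3/10)
8. 2380.165ms @ 24/5 + 148.76ms (3/10)
9. 2528.926ms @ 51/10 + 148.76ms (3/10)
10. 2677.686ms @ 27/5 + 148.76ms (3/10)
11. 2826.446ms @ 57/10 + 148.76ms (3/10)
12. 2975.207ms @ 6 + 743.802ms (3/2)
13. 3719.008ms @ 15/2 + 371.901ms (3/4)
14. 4090.909ms @ 33/4 + 371.901ms (3/4)
15. 4462.81ms @ 9 + 743.802ms (3/2)
16. 5206.612ms @ 21/2 + 743.802ms (3/2)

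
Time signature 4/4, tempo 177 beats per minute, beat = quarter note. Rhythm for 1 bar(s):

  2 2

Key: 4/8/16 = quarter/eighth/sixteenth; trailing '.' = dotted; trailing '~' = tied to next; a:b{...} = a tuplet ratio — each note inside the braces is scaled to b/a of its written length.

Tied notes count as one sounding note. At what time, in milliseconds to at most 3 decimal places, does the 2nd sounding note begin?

note 2 onset = 2b = 677.966ms

1. 0.0ms @ 0 + 677.966ms (2)
2. 677.966ms @ 2 + 677.966ms (2)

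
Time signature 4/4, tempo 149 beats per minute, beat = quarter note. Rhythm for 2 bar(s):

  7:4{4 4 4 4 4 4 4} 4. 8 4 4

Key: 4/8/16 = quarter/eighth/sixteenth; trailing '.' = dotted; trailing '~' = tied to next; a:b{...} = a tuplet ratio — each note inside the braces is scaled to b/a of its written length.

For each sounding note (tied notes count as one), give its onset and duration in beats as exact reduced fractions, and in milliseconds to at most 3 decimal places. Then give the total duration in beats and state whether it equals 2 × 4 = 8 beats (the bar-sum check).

1) 0.0ms=0b +230.105ms=4/7b
2) 230.105ms=4/7b +230.105ms=4/7b
3) 460.211ms=8/7b +230.105ms=4/7b
4) 690.316ms=12/7b +230.105ms=4/7b
5) 920.422ms=16/7b +230.105ms=4/7b
6) 1150.527ms=20/7b +230.105ms=4/7b
7) 1380.633ms=24/7b +230.105ms=4/7b
8) 1610.738ms=4b +604.027ms=3/2b
9) 2214.765ms=11/2b +201.342ms=1/2b
10) 2416.107ms=6b +402.685ms=1b
11) 2818.792ms=7b +402.685ms=1b
Σ=8b of 8 (149bpm 4/4) — PASS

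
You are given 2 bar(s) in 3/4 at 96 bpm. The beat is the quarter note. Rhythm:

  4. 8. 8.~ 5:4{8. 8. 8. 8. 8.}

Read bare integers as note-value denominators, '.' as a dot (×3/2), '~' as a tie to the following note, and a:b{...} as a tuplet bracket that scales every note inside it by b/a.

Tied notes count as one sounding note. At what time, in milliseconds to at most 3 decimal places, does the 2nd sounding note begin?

note 2 onset = 3/2b = 937.5ms

1. 0.0ms @ 0 + 937.5ms (3/2)
2. 937.5ms @ 3/2 + 468.75ms (3/4)
3. 1406.25ms @ 9/4 + 843.75ms (27/20)
4. 2250.0ms @ 18/5 + 375.0ms (3/5)
5. 2625.0ms @ 21/5 + 375.0ms (3/5)
6. 3000.0ms @ 24/5 + 375.0ms (3/5)
7. 3375.0ms @ 27/5 + 375.0ms (3/5)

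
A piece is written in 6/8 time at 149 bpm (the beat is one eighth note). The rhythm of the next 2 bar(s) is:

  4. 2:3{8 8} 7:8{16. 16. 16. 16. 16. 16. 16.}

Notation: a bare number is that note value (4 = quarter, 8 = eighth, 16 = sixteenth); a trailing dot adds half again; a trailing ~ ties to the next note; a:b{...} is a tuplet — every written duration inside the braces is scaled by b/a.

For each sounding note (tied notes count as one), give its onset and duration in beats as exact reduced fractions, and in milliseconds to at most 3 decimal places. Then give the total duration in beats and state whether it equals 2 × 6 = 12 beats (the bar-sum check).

1) 0.0ms=0b +1208.054ms=3b
2) 1208.054ms=3b +604.027ms=3/2b
3) 1812.081ms=9/2b +604.027ms=3/2b
4) 2416.107ms=6b +345.158ms=6/7b
5) 2761.266ms=48/7b +345.158ms=6/7b
6) 3106.424ms=54/7b +345.158ms=6/7b
7) 3451.582ms=60/7b +345.158ms=6/7b
8) 3796.74ms=66/7b +345.158ms=6/7b
9) 4141.898ms=72/7b +345.158ms=6/7b
10) 4487.057ms=78/7b +345.158ms=6/7b
Σ=12b of 12 (149bpm 6/8) — PASS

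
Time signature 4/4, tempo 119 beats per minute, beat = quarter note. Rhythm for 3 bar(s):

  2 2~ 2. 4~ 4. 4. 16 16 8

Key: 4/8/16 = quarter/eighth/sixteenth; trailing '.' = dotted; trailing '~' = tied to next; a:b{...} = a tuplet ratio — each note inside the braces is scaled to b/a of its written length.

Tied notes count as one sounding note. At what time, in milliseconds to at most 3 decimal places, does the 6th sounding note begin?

note 6 onset = 45/4b = 5672.269ms

1. 0.0ms @ 0 + 1008.403ms (2)
2. 1008.403ms @ 2 + 2521.008ms (5)
3. 3529.412ms @ 7 + 1260.504ms (5/2)
4. 4789.916ms @ 19/2 + 756.303ms (3/2)
5. 5546.218ms @ 11 + 126.05ms (1/4)
6. 5672.269ms @ 45/4 + 126.05ms (1/4)
7. 5798.319ms @ 23/2 + 252.101ms (1/2)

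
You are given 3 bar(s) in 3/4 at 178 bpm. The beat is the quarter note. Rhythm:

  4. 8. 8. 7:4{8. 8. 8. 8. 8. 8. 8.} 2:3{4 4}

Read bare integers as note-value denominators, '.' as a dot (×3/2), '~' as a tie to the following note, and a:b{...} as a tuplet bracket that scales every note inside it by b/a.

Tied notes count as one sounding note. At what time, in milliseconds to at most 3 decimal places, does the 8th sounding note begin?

1. 0.0ms @ 0 + 505.618ms (3/2)
2. 505.618ms @ 3/2 + 252.809ms (3/4)
3. 758.427ms @ 9/4 + 252.809ms (3/4)
4. 1011.236ms @ 3 + 144.462ms (3/7)
5. 1155.698ms @ 24/7 + 144.462ms (3/7)
6. 1300.161ms @ 27/7 + 144.462ms (3/7)
7. 1444.623ms @ 30/7 + 144.462ms (3/7)
8. 1589.085ms @ 33/7 + 144.462ms (3/7)
9. 1733.547ms @ 36/7 + 144.462ms (3/7)
10. 1878.01ms @ 39/7 + 144.462ms (3/7)
11. 2022.472ms @ 6 + 505.618ms (3/2)
12. 2528.09ms @ 15/2 + 505.618ms (3/2)

note 8 onset = 33/7b = 1589.085ms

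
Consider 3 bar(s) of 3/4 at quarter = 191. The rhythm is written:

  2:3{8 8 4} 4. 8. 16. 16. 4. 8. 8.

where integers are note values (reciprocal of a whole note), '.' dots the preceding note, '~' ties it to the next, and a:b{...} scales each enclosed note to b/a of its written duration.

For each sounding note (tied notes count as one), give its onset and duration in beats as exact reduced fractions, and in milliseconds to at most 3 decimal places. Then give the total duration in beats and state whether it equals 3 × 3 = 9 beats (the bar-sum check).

1) 0.0ms=0b +235.602ms=3/4b
2) 235.602ms=3/4b +235.602ms=3/4b
3) 471.204ms=3/2b +471.204ms=3/2b
4) 942.408ms=3b +471.204ms=3/2b
5) 1413.613ms=9/2b +235.602ms=3/4b
6) 1649.215ms=21/4b +117.801ms=3/8b
7) 1767.016ms=45/8b +117.801ms=3/8b
8) 1884.817ms=6b +471.204ms=3/2b
9) 2356.021ms=15/2b +235.602ms=3/4b
10) 2591.623ms=33/4b +235.602ms=3/4b
Σ=9b of 9 (191bpm 3/4) — PASS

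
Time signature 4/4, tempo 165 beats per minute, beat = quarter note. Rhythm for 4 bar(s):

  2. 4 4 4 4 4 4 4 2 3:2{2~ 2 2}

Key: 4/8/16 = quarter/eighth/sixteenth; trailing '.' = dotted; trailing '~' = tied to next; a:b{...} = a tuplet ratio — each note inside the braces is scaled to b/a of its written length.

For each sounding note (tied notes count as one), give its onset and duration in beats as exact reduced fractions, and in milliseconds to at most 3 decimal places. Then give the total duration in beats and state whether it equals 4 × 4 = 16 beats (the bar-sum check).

1) 0.0ms=0b +1090.909ms=3b
2) 1090.909ms=3b +363.636ms=1b
3) 1454.545ms=4b +363.636ms=1b
4) 1818.182ms=5b +363.636ms=1b
5) 2181.818ms=6b +363.636ms=1b
6) 2545.455ms=7b +363.636ms=1b
7) 2909.091ms=8b +363.636ms=1b
8) 3272.727ms=9b +363.636ms=1b
9) 3636.364ms=10b +727.273ms=2b
10) 4363.636ms=12b +969.697ms=8/3b
11) 5333.333ms=44/3b +484.848ms=4/3b
Σ=16b of 16 (165bpm 4/4) — PASS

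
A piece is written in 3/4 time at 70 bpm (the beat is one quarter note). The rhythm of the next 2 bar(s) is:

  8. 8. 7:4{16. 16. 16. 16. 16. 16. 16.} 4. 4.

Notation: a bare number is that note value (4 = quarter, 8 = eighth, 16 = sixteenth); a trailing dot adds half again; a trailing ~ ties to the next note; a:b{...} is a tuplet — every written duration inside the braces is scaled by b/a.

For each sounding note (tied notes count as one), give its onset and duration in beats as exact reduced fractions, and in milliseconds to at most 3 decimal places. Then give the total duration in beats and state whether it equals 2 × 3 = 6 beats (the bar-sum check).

1) 0.0ms=0b +642.857ms=3/4b
2) 642.857ms=3/4b +642.857ms=3/4b
3) 1285.714ms=3/2b +183.673ms=3/14b
4) 1469.388ms=12/7b +183.673ms=3/14b
5) 1653.061ms=27/14b +183.673ms=3/14b
6) 1836.735ms=15/7b +183.673ms=3/14b
7) 2020.408ms=33/14b +183.673ms=3/14b
8) 2204.082ms=18/7b +183.673ms=3/14b
9) 2387.755ms=39/14b +183.673ms=3/14b
10) 2571.429ms=3b +1285.714ms=3/2b
11) 3857.143ms=9/2b +1285.714ms=3/2b
Σ=6b of 6 (70bpm 3/4) — PASS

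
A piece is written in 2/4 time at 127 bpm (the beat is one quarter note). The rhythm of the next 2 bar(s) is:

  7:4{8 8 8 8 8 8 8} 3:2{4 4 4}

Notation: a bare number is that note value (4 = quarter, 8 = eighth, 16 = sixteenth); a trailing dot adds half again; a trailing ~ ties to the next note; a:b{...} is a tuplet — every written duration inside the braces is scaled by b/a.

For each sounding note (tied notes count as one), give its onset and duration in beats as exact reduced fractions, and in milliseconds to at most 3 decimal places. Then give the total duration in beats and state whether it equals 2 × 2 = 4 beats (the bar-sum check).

1) 0.0ms=0b +134.983ms=2/7b
2) 134.983ms=2/7b +134.983ms=2/7b
3) 269.966ms=4/7b +134.983ms=2/7b
4) 404.949ms=6/7b +134.983ms=2/7b
5) 539.933ms=8/7b +134.983ms=2/7b
6) 674.916ms=10/7b +134.983ms=2/7b
7) 809.899ms=12/7b +134.983ms=2/7b
8) 944.882ms=2b +314.961ms=2/3b
9) 1259.843ms=8/3b +314.961ms=2/3b
10) 1574.803ms=10/3b +314.961ms=2/3b
Σ=4b of 4 (127bpm 2/4) — PASS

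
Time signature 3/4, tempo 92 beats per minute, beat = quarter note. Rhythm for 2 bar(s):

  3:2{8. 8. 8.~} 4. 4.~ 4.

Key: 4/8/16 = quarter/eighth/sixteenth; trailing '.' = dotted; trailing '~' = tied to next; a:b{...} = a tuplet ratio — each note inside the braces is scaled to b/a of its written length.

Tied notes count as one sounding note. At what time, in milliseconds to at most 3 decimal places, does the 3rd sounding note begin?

note 3 onset = 1b = 652.174ms

1. 0.0ms @ 0 + 326.087ms (1/2)
2. 326.087ms @ 1/2 + 326.087ms (1/2)
3. 652.174ms @ 1 + 1304.348ms (2)
4. 1956.522ms @ 3 + 1956.522ms (3)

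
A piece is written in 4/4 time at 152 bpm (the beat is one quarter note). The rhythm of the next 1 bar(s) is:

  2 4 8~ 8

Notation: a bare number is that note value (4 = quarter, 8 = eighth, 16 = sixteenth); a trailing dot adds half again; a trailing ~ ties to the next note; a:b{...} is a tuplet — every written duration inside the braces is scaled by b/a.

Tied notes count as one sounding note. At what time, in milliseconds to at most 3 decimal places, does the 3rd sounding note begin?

1. 0.0ms @ 0 + 789.474ms (2)
2. 789.474ms @ 2 + 394.737ms (1)
3. 1184.211ms @ 3 + 394.737ms (1)

note 3 onset = 3b = 1184.211ms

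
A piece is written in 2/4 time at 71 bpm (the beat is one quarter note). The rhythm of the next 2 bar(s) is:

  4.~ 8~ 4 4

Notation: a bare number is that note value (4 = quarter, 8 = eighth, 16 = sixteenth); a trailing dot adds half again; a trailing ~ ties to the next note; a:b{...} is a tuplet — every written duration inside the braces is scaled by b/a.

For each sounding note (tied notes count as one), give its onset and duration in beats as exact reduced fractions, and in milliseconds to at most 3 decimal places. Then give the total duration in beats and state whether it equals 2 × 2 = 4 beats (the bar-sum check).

1) 0.0ms=0b +2535.211ms=3b
2) 2535.211ms=3b +845.07ms=1b
Σ=4b of 4 (71bpm 2/4) — PASS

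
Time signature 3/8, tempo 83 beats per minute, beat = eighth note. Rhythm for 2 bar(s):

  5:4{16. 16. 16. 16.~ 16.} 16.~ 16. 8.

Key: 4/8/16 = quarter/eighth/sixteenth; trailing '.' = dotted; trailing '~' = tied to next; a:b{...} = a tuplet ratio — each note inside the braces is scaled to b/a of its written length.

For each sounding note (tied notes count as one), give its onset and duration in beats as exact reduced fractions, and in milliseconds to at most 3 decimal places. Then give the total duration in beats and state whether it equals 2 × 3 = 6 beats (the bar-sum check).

1) 0.0ms=0b +433.735ms=3/5b
2) 433.735ms=3/5b +433.735ms=3/5b
3) 867.47ms=6/5b +433.735ms=3/5b
4) 1301.205ms=9/5b +867.47ms=6/5b
5) 2168.675ms=3b +1084.337ms=3/2b
6) 3253.012ms=9/2b +1084.337ms=3/2b
Σ=6b of 6 (83bpm 3/8) — PASS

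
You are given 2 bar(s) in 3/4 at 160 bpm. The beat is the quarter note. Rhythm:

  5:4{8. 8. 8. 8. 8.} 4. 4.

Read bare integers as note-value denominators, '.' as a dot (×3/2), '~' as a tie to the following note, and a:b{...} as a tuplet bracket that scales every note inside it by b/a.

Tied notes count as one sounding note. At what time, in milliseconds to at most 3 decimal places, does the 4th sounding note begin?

1. 0.0ms @ 0 + 225.0ms (3/5)
2. 225.0ms @ 3/5 + 225.0ms (3/5)
3. 450.0ms @ 6/5 + 225.0ms (3/5)
4. 675.0ms @ 9/5 + 225.0ms (3/5)
5. 900.0ms @ 12/5 + 225.0ms (3/5)
6. 1125.0ms @ 3 + 562.5ms (3/2)
7. 1687.5ms @ 9/2 + 562.5ms (3/2)

note 4 onset = 9/5b = 675.0ms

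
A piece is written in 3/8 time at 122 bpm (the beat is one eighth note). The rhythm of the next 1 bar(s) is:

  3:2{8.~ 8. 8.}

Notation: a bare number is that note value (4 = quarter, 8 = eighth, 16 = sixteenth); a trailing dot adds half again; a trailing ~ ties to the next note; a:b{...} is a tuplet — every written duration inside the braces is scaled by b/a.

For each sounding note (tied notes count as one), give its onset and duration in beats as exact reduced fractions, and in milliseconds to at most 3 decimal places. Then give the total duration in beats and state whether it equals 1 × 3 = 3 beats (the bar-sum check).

1) 0.0ms=0b +983.607ms=2b
2) 983.607ms=2b +491.803ms=1b
Σ=3b of 3 (122bpm 3/8) — PASS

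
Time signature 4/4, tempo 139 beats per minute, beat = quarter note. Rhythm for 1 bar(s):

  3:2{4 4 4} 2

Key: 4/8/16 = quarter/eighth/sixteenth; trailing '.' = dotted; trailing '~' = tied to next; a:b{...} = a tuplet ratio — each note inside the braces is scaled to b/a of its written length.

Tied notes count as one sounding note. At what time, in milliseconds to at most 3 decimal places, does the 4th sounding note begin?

1. 0.0ms @ 0 + 287.77ms (2/3)
2. 287.77ms @ 2/3 + 287.77ms (2/3)
3. 575.54ms @ 4/3 + 287.77ms (2/3)
4. 863.309ms @ 2 + 863.309ms (2)

note 4 onset = 2b = 863.309ms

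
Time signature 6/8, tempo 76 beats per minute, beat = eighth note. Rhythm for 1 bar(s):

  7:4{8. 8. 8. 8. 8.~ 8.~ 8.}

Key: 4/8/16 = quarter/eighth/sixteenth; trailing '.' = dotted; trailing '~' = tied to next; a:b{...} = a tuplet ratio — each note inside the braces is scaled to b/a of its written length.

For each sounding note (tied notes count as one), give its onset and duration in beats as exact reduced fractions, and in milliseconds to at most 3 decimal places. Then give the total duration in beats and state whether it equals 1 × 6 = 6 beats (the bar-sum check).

1) 0.0ms=0b +676.692ms=6/7b
2) 676.692ms=6/7b +676.692ms=6/7b
3) 1353.383ms=12/7b +676.692ms=6/7b
4) 2030.075ms=18/7b +676.692ms=6/7b
5) 2706.767ms=24/7b +2030.075ms=18/7b
Σ=6b of 6 (76bpm 6/8) — PASS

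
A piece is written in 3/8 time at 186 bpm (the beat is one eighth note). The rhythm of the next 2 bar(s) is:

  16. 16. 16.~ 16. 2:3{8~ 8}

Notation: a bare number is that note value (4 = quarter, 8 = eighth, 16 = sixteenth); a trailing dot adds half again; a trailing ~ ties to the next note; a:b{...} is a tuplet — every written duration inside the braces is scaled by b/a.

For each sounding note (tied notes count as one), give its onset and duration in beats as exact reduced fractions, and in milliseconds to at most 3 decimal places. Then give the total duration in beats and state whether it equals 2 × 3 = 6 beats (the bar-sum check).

1) 0.0ms=0b +241.935ms=3/4b
2) 241.935ms=3/4b +241.935ms=3/4b
3) 483.871ms=3/2b +483.871ms=3/2b
4) 967.742ms=3b +967.742ms=3b
Σ=6b of 6 (186bpm 3/8) — PASS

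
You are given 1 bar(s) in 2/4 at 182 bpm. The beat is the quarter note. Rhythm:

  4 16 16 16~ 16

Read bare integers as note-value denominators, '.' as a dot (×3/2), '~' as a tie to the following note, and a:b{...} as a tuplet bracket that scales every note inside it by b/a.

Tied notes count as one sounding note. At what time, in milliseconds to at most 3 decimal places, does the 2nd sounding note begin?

1. 0.0ms @ 0 + 329.67ms (1)
2. 329.67ms @ 1 + 82.418ms (1/4)
3. 412.088ms @ 5/4 + 82.418ms (1/4)
4. 494.505ms @ 3/2 + 164.835ms (1/2)

note 2 onset = 1b = 329.67ms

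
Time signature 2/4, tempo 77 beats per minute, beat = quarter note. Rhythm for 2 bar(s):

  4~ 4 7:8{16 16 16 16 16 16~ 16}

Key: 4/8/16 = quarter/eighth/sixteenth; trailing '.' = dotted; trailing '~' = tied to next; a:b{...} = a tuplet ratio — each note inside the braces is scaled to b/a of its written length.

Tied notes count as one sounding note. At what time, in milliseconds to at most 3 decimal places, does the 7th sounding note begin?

note 7 onset = 24/7b = 2671.614ms

1. 0.0ms @ 0 + 1558.442ms (2)
2. 1558.442ms @ 2 + 222.635ms (2/7)
3. 1781.076ms @ 16/7 + 222.635ms (2/7)
4. 2003.711ms @ 18/7 + 222.635ms (2/7)
5. 2226.345ms @ 20/7 + 222.635ms (2/7)
6. 2448.98ms @ 22/7 + 222.635ms (2/7)
7. 2671.614ms @ 24/7 + 445.269ms (4/7)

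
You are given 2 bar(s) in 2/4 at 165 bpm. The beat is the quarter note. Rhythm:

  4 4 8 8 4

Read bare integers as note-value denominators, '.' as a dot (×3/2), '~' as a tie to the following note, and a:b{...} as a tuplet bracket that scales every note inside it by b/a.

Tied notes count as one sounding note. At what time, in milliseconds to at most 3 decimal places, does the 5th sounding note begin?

1. 0.0ms @ 0 + 363.636ms (1)
2. 363.636ms @ 1 + 363.636ms (1)
3. 727.273ms @ 2 + 181.818ms (1/2)
4. 909.091ms @ 5/2 + 181.818ms (1/2)
5. 1090.909ms @ 3 + 363.636ms (1)

note 5 onset = 3b = 1090.909ms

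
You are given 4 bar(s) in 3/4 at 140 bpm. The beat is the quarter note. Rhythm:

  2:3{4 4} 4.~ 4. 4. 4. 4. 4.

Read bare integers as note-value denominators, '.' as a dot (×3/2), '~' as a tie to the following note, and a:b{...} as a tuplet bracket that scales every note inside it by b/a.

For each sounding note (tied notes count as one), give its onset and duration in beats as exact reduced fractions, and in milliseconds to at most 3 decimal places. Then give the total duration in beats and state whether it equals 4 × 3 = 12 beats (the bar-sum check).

1) 0.0ms=0b +642.857ms=3/2b
2) 642.857ms=3/2b +642.857ms=3/2b
3) 1285.714ms=3b +1285.714ms=3b
4) 2571.429ms=6b +642.857ms=3/2b
5) 3214.286ms=15/2b +642.857ms=3/2b
6) 3857.143ms=9b +642.857ms=3/2b
7) 4500.0ms=21/2b +642.857ms=3/2b
Σ=12b of 12 (140bpm 3/4) — PASS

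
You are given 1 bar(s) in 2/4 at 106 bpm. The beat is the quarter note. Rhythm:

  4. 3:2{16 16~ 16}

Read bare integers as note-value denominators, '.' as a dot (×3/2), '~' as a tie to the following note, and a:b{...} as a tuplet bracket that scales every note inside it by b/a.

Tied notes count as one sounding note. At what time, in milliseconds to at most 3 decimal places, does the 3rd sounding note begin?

note 3 onset = 5/3b = 943.396ms

1. 0.0ms @ 0 + 849.057ms (3/2)
2. 849.057ms @ 3/2 + 94.34ms (1/6)
3. 943.396ms @ 5/3 + 188.679ms (1/3)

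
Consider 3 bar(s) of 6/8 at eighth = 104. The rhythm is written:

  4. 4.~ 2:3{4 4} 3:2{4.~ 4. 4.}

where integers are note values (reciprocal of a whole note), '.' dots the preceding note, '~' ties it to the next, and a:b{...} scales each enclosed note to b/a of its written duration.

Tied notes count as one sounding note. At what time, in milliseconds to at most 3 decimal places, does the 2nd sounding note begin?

note 2 onset = 3b = 1730.769ms

1. 0.0ms @ 0 + 1730.769ms (3)
2. 1730.769ms @ 3 + 3461.538ms (6)
3. 5192.308ms @ 9 + 1730.769ms (3)
4. 6923.077ms @ 12 + 2307.692ms (4)
5. 9230.769ms @ 16 + 1153.846ms (2)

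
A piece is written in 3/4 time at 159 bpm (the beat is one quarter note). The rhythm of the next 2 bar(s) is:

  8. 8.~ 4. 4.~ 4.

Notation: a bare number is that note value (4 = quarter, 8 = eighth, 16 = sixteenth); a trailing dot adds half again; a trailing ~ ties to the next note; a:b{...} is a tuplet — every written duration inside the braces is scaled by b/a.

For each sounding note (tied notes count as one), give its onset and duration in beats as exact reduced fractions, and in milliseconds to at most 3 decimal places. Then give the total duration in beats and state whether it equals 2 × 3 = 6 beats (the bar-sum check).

1) 0.0ms=0b +283.019ms=3/4b
2) 283.019ms=3/4b +849.057ms=9/4b
3) 1132.075ms=3b +1132.075ms=3b
Σ=6b of 6 (159bpm 3/4) — PASS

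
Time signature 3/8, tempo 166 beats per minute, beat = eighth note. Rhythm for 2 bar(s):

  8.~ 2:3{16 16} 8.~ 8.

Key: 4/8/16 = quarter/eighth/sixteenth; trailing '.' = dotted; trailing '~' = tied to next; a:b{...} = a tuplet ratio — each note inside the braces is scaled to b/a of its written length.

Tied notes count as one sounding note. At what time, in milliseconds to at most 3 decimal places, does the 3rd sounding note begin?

1. 0.0ms @ 0 + 813.253ms (9/4)
2. 813.253ms @ 9/4 + 271.084ms (3/4)
3. 1084.337ms @ 3 + 1084.337ms (3)

note 3 onset = 3b = 1084.337ms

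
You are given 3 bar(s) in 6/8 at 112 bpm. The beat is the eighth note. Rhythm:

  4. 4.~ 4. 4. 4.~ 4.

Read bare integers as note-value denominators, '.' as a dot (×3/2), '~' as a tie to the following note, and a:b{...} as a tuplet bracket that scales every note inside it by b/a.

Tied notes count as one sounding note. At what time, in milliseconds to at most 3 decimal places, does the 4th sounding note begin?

1. 0.0ms @ 0 + 1607.143ms (3)
2. 1607.143ms @ 3 + 3214.286ms (6)
3. 4821.429ms @ 9 + 1607.143ms (3)
4. 6428.571ms @ 12 + 3214.286ms (6)

note 4 onset = 12b = 6428.571ms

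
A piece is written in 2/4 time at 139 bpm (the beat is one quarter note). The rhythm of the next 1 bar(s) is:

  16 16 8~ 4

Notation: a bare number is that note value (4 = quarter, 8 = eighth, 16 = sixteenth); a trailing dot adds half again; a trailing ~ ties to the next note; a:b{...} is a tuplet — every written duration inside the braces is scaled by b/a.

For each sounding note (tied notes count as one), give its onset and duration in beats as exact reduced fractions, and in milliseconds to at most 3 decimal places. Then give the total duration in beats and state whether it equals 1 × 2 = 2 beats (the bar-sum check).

1) 0.0ms=0b +107.914ms=1/4b
2) 107.914ms=1/4b +107.914ms=1/4b
3) 215.827ms=1/2b +647.482ms=3/2b
Σ=2b of 2 (139bpm 2/4) — PASS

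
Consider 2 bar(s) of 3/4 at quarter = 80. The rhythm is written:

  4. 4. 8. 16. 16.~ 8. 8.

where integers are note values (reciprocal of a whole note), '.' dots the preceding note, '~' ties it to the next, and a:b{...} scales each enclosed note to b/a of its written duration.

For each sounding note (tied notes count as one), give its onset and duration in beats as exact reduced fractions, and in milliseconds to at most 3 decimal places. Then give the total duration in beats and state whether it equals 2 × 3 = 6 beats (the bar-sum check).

1) 0.0ms=0b +1125.0ms=3/2b
2) 1125.0ms=3/2b +1125.0ms=3/2b
3) 2250.0ms=3b +562.5ms=3/4b
4) 2812.5ms=15/4b +281.25ms=3/8b
5) 3093.75ms=33/8b +843.75ms=9/8b
6) 3937.5ms=21/4b +562.5ms=3/4b
Σ=6b of 6 (80bpm 3/4) — PASS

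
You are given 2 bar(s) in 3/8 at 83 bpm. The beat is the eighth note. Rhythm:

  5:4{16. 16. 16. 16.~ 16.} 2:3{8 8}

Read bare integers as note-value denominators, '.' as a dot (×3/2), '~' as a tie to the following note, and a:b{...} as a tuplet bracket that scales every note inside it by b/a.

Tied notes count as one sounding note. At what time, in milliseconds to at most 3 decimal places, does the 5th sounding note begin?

1. 0.0ms @ 0 + 433.735ms (3/5)
2. 433.735ms @ 3/5 + 433.735ms (3/5)
3. 867.47ms @ 6/5 + 433.735ms (3/5)
4. 1301.205ms @ 9/5 + 867.47ms (6/5)
5. 2168.675ms @ 3 + 1084.337ms (3/2)
6. 3253.012ms @ 9/2 + 1084.337ms (3/2)

note 5 onset = 3b = 2168.675ms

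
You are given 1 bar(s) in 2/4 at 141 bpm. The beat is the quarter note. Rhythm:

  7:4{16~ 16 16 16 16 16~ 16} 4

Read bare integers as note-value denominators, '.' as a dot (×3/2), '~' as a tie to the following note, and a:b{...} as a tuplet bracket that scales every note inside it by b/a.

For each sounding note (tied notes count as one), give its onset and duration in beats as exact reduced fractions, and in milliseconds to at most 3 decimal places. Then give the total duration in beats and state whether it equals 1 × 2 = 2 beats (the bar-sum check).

1) 0.0ms=0b +121.581ms=2/7b
2) 121.581ms=2/7b +60.79ms=1/7b
3) 182.371ms=3/7b +60.79ms=1/7b
4) 243.161ms=4/7b +60.79ms=1/7b
5) 303.951ms=5/7b +121.581ms=2/7b
6) 425.532ms=1b +425.532ms=1b
Σ=2b of 2 (141bpm 2/4) — PASS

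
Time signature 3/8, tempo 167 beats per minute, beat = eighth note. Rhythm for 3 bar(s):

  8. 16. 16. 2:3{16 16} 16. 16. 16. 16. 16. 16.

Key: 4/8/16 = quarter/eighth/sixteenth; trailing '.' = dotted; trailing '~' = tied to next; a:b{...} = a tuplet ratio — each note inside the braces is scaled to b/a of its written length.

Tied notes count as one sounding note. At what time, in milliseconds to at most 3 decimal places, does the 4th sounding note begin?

note 4 onset = 3b = 1077.844ms

1. 0.0ms @ 0 + 538.922ms (3/2)
2. 538.922ms @ 3/2 + 269.461ms (3/4)
3. 808.383ms @ 9/4 + 269.461ms (3/4)
4. 1077.844ms @ 3 + 269.461ms (3/4)
5. 1347.305ms @ 15/4 + 269.461ms (3/4)
6. 1616.766ms @ 9/2 + 269.461ms (3/4)
7. 1886.228ms @ 21/4 + 269.461ms (3/4)
8. 2155.689ms @ 6 + 269.461ms (3/4)
9. 2425.15ms @ 27/4 + 269.461ms (3/4)
10. 2694.611ms @ 15/2 + 269.461ms (3/4)
11. 2964.072ms @ 33/4 + 269.461ms (3/4)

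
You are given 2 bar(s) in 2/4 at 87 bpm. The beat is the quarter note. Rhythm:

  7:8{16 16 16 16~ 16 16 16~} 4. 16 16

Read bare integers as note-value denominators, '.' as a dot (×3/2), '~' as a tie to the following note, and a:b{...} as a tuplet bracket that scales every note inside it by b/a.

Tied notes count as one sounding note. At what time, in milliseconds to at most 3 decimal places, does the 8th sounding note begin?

1. 0.0ms @ 0 + 197.044ms (2/7)
2. 197.044ms @ 2/7 + 197.044ms (2/7)
3. 394.089ms @ 4/7 + 197.044ms (2/7)
4. 591.133ms @ 6/7 + 394.089ms (4/7)
5. 985.222ms @ 10/7 + 197.044ms (2/7)
6. 1182.266ms @ 12/7 + 1231.527ms (25/14)
7. 2413.793ms @ 7/2 + 172.414ms (1/4)
8. 2586.207ms @ 15/4 + 172.414ms (1/4)

note 8 onset = 15/4b = 2586.207ms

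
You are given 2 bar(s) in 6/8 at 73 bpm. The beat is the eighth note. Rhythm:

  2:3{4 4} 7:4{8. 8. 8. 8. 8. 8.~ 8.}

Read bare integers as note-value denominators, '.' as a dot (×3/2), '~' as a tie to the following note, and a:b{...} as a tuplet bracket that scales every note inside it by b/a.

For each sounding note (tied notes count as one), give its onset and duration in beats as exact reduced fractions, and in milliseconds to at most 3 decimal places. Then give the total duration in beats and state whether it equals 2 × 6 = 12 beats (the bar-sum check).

1) 0.0ms=0b +2465.753ms=3b
2) 2465.753ms=3b +2465.753ms=3b
3) 4931.507ms=6b +704.501ms=6/7b
4) 5636.008ms=48/7b +704.501ms=6/7b
5) 6340.509ms=54/7b +704.501ms=6/7b
6) 7045.01ms=60/7b +704.501ms=6/7b
7) 7749.511ms=66/7b +704.501ms=6/7b
8) 8454.012ms=72/7b +1409.002ms=12/7b
Σ=12b of 12 (73bpm 6/8) — PASS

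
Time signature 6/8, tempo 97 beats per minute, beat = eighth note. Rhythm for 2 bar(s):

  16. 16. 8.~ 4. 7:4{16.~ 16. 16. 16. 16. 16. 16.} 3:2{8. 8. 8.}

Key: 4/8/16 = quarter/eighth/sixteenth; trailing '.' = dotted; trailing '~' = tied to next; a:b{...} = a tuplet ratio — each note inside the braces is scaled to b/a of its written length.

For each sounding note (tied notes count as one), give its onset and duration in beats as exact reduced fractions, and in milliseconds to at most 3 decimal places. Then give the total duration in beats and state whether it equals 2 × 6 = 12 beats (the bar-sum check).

1) 0.0ms=0b +463.918ms=3/4b
2) 463.918ms=3/4b +463.918ms=3/4b
3) 927.835ms=3/2b +2783.505ms=9/2b
4) 3711.34ms=6b +530.191ms=6/7b
5) 4241.532ms=48/7b +265.096ms=3/7b
6) 4506.627ms=51/7b +265.096ms=3/7b
7) 4771.723ms=54/7b +265.096ms=3/7b
8) 5036.819ms=57/7b +265.096ms=3/7b
9) 5301.915ms=60/7b +265.096ms=3/7b
10) 5567.01ms=9b +618.557ms=1b
11) 6185.567ms=10b +618.557ms=1b
12) 6804.124ms=11b +618.557ms=1b
Σ=12b of 12 (97bpm 6/8) — PASS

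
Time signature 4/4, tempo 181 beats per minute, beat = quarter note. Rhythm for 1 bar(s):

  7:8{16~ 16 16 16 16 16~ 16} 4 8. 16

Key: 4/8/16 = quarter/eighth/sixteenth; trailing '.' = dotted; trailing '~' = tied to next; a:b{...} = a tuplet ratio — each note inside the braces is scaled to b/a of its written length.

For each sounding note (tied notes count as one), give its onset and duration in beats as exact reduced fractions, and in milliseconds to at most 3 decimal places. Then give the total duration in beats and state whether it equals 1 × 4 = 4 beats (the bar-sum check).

1) 0.0ms=0b +189.424ms=4/7b
2) 189.424ms=4/7b +94.712ms=2/7b
3) 284.136ms=6/7b +94.712ms=2/7b
4) 378.848ms=8/7b +94.712ms=2/7b
5) 473.56ms=10/7b +189.424ms=4/7b
6) 662.983ms=2b +331.492ms=1b
7) 994.475ms=3b +248.619ms=3/4b
8) 1243.094ms=15/4b +82.873ms=1/4b
Σ=4b of 4 (181bpm 4/4) — PASS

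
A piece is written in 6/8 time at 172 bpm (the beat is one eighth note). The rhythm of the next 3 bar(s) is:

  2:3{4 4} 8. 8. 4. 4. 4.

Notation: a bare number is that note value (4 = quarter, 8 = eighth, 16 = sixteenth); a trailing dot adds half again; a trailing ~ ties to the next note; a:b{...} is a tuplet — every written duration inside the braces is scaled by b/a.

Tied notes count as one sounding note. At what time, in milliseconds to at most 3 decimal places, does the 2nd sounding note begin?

1. 0.0ms @ 0 + 1046.512ms (3)
2. 1046.512ms @ 3 + 1046.512ms (3)
3. 2093.023ms @ 6 + 523.256ms (3/2)
4. 2616.279ms @ 15/2 + 523.256ms (3/2)
5. 3139.535ms @ 9 + 1046.512ms (3)
6. 4186.047ms @ 12 + 1046.512ms (3)
7. 5232.558ms @ 15 + 1046.512ms (3)

note 2 onset = 3b = 1046.512ms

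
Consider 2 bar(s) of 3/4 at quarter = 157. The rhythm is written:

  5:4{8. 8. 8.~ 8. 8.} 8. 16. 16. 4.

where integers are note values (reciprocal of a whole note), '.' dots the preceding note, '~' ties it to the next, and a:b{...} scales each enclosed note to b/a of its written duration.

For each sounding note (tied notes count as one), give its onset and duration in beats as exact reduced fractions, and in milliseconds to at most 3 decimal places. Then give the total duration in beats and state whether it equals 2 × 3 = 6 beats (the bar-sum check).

1) 0.0ms=0b +229.299ms=3/5b
2) 229.299ms=3/5b +229.299ms=3/5b
3) 458.599ms=6/5b +458.599ms=6/5b
4) 917.197ms=12/5b +229.299ms=3/5b
5) 1146.497ms=3b +286.624ms=3/4b
6) 1433.121ms=15/4b +143.312ms=3/8b
7) 1576.433ms=33/8b +143.312ms=3/8b
8) 1719.745ms=9/2b +573.248ms=3/2b
Σ=6b of 6 (157bpm 3/4) — PASS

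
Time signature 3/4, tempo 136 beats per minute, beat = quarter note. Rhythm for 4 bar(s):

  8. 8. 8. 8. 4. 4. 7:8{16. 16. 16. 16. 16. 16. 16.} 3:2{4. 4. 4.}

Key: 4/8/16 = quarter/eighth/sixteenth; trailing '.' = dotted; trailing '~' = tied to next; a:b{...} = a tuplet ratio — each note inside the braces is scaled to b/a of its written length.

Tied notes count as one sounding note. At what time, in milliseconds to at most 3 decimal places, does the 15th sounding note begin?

note 15 onset = 10b = 4411.765ms

1. 0.0ms @ 0 + 330.882ms (3/4)
2. 330.882ms @ 3/4 + 330.882ms (3/4)
3. 661.765ms @ 3/2 + 330.882ms (3/4)
4. 992.647ms @ 9/4 + 330.882ms (3/4)
5. 1323.529ms @ 3 + 661.765ms (3/2)
6. 1985.294ms @ 9/2 + 661.765ms (3/2)
7. 2647.059ms @ 6 + 189.076ms (3/7)
8. 2836.134ms @ 45/7 + 189.076ms (3/7)
9. 3025.21ms @ 48/7 + 189.076ms (3/7)
10. 3214.286ms @ 51/7 + 189.076ms (3/7)
11. 3403.361ms @ 54/7 + 189.076ms (3/7)
12. 3592.437ms @ 57/7 + 189.076ms (3/7)
13. 3781.513ms @ 60/7 + 189.076ms (3/7)
14. 3970.588ms @ 9 + 441.176ms (1)
15. 4411.765ms @ 10 + 441.176ms (1)
16. 4852.941ms @ 11 + 441.176ms (1)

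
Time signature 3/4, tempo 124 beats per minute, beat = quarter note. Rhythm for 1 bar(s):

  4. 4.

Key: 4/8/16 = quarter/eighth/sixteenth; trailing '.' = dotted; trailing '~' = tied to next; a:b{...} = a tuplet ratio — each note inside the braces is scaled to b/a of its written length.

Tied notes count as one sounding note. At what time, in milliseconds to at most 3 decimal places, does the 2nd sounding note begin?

1. 0.0ms @ 0 + 725.806ms (3/2)
2. 725.806ms @ 3/2 + 725.806ms (3/2)

note 2 onset = 3/2b = 725.806ms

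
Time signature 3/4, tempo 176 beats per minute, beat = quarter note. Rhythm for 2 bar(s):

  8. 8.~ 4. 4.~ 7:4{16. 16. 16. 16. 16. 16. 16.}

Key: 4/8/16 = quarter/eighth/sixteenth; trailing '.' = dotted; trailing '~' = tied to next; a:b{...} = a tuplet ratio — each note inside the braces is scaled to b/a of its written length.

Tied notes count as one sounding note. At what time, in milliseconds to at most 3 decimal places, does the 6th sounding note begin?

1. 0.0ms @ 0 + 255.682ms (3/4)
2. 255.682ms @ 3/4 + 767.045ms (9/4)
3. 1022.727ms @ 3 + 584.416ms (12/7)
4. 1607.143ms @ 33/7 + 73.052ms (3/14)
5. 1680.195ms @ 69/14 + 73.052ms (3/14)
6. 1753.247ms @ 36/7 + 73.052ms (3/14)
7. 1826.299ms @ 75/14 + 73.052ms (3/14)
8. 1899.351ms @ 39/7 + 73.052ms (3/14)
9. 1972.403ms @ 81/14 + 73.052ms (3/14)

note 6 onset = 36/7b = 1753.247ms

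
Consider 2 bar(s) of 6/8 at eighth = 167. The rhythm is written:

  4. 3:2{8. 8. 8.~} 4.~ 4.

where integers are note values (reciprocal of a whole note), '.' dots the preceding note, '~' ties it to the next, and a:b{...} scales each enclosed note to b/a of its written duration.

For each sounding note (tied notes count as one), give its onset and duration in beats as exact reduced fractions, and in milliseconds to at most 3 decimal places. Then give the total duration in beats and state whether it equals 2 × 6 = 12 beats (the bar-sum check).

1) 0.0ms=0b +1077.844ms=3b
2) 1077.844ms=3b +359.281ms=1b
3) 1437.126ms=4b +359.281ms=1b
4) 1796.407ms=5b +2514.97ms=7b
Σ=12b of 12 (167bpm 6/8) — PASS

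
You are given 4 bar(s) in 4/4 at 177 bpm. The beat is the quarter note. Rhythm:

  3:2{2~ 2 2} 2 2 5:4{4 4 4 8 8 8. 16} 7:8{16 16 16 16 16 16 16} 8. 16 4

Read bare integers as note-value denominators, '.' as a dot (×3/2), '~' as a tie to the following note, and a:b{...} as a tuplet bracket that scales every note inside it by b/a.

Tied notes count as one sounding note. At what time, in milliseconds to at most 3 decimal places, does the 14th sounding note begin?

note 14 onset = 88/7b = 4261.501ms

1. 0.0ms @ 0 + 903.955ms (8/3)
2. 903.955ms @ 8/3 + 451.977ms (4/3)
3. 1355.932ms @ 4 + 677.966ms (2)
4. 2033.898ms @ 6 + 677.966ms (2)
5. 2711.864ms @ 8 + 271.186ms (4/5)
6. 2983.051ms @ 44/5 + 271.186ms (4/5)
7. 3254.237ms @ 48/5 + 271.186ms (4/5)
8. 3525.424ms @ 52/5 + 135.593ms (2/5)
9. 3661.017ms @ 54/5 + 135.593ms (2/5)
10. 3796.61ms @ 56/5 + 203.39ms (3/5)
11. 4000.0ms @ 59/5 + 67.797ms (1/5)
12. 4067.797ms @ 12 + 96.852ms (2/7)
13. 4164.649ms @ 86/7 + 96.852ms (2/7)
14. 4261.501ms @ 88/7 + 96.852ms (2/7)
15. 4358.354ms @ 90/7 + 96.852ms (2/7)
16. 4455.206ms @ 92/7 + 96.852ms (2/7)
17. 4552.058ms @ 94/7 + 96.852ms (2/7)
18. 4648.91ms @ 96/7 + 96.852ms (2/7)
19. 4745.763ms @ 14 + 254.237ms (3/4)
20. 5000.0ms @ 59/4 + 84.746ms (1/4)
21. 5084.746ms @ 15 + 338.983ms (1)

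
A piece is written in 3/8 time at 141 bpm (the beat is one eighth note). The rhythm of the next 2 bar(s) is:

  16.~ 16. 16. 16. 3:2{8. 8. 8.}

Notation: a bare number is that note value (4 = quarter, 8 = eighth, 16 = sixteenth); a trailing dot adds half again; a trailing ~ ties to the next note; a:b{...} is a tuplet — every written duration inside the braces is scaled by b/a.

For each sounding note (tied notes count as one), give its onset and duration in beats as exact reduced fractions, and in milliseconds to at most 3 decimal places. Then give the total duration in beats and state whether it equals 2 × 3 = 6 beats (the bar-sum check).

1) 0.0ms=0b +638.298ms=3/2b
2) 638.298ms=3/2b +319.149ms=3/4b
3) 957.447ms=9/4b +319.149ms=3/4b
4) 1276.596ms=3b +425.532ms=1b
5) 1702.128ms=4b +425.532ms=1b
6) 2127.66ms=5b +425.532ms=1b
Σ=6b of 6 (141bpm 3/8) — PASS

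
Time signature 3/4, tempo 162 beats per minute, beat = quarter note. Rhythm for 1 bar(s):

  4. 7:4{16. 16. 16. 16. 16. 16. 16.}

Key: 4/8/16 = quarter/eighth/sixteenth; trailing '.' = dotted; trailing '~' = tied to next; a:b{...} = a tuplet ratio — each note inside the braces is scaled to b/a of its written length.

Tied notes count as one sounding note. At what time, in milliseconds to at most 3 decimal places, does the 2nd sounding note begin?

1. 0.0ms @ 0 + 555.556ms (3/2)
2. 555.556ms @ 3/2 + 79.365ms (3/14)
3. 634.921ms @ 12/7 + 79.365ms (3/14)
4. 714.286ms @ 27/14 + 79.365ms (3/14)
5. 793.651ms @ 15/7 + 79.365ms (3/14)
6. 873.016ms @ 33/14 + 79.365ms (3/14)
7. 952.381ms @ 18/7 + 79.365ms (3/14)
8. 1031.746ms @ 39/14 + 79.365ms (3/14)

note 2 onset = 3/2b = 555.556ms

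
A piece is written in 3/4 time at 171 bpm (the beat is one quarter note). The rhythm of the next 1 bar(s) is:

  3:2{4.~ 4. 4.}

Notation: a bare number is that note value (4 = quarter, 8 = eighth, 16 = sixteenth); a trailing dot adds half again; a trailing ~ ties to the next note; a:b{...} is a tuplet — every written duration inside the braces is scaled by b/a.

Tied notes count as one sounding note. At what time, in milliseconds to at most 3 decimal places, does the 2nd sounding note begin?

note 2 onset = 2b = 701.754ms

1. 0.0ms @ 0 + 701.754ms (2)
2. 701.754ms @ 2 + 350.877ms (1)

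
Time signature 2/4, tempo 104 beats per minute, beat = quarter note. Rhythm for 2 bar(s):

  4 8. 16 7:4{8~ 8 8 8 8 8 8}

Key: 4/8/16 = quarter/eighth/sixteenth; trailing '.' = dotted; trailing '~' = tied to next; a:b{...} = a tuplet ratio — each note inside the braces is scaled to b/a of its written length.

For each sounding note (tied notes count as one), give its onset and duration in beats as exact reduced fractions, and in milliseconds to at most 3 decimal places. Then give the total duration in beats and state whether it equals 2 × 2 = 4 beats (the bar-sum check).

1) 0.0ms=0b +576.923ms=1b
2) 576.923ms=1b +432.692ms=3/4b
3) 1009.615ms=7/4b +144.231ms=1/4b
4) 1153.846ms=2b +329.67ms=4/7b
5) 1483.516ms=18/7b +164.835ms=2/7b
6) 1648.352ms=20/7b +164.835ms=2/7b
7) 1813.187ms=22/7b +164.835ms=2/7b
8) 1978.022ms=24/7b +164.835ms=2/7b
9) 2142.857ms=26/7b +164.835ms=2/7b
Σ=4b of 4 (104bpm 2/4) — PASS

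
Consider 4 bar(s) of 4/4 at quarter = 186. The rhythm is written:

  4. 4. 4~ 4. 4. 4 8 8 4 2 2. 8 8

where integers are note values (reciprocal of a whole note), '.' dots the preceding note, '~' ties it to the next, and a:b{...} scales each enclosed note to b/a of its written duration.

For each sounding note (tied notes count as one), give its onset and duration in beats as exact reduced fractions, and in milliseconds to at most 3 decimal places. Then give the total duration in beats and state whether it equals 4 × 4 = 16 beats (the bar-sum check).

1) 0.0ms=0b +483.871ms=3/2b
2) 483.871ms=3/2b +483.871ms=3/2b
3) 967.742ms=3b +806.452ms=5/2b
4) 1774.194ms=11/2b +483.871ms=3/2b
5) 2258.065ms=7b +322.581ms=1b
6) 2580.645ms=8b +161.29ms=1/2b
7) 2741.935ms=17/2b +161.29ms=1/2b
8) 2903.226ms=9b +322.581ms=1b
9) 3225.806ms=10b +645.161ms=2b
10) 3870.968ms=12b +967.742ms=3b
11) 4838.71ms=15b +161.29ms=1/2b
12) 5000.0ms=31/2b +161.29ms=1/2b
Σ=16b of 16 (186bpm 4/4) — PASS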